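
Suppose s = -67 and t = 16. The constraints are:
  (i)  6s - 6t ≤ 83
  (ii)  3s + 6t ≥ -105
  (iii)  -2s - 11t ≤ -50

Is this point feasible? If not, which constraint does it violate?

not feasible — violates (iii)

Constraint (iii): -2s - 11t = -42, which is not ≤ -50. All other constraints are satisfied.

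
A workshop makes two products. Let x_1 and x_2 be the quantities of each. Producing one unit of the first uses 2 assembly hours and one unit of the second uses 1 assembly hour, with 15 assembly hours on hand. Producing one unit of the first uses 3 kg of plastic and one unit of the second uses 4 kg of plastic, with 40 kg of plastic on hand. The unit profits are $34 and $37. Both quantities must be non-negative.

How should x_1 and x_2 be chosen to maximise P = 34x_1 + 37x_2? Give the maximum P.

x_1 = 4, x_2 = 7, maximum P = 395

The optimum lies where 2x_1 + x_2 = 15 and 3x_1 + 4x_2 = 40.
Solving simultaneously gives x_1 = 4, x_2 = 7.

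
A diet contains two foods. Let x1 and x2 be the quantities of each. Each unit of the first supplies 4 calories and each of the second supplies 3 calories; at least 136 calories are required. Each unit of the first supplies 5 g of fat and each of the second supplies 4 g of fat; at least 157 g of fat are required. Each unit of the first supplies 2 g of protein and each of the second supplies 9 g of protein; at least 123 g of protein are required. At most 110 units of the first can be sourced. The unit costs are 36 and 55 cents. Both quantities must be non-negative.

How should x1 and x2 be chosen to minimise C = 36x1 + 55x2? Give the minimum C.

Vertices and C = 36x1 + 55x2:
  (0, 136/3) → C = 7480/3
  (123/2, 0) → C = 2214
  (110, 0) → C = 3960
  (57/2, 22/3) → C = 4288/3
The feasible region is unbounded (it extends along (0, 1)), but C strictly increases along every unbounded feasible direction, so there is no improving ray and the minimum is attained at a vertex.

The optimum lies where 4x1 + 3x2 = 136 and 2x1 + 9x2 = 123.
Solving simultaneously gives x1 = 57/2, x2 = 22/3.

x1 = 57/2, x2 = 22/3, minimum C = 4288/3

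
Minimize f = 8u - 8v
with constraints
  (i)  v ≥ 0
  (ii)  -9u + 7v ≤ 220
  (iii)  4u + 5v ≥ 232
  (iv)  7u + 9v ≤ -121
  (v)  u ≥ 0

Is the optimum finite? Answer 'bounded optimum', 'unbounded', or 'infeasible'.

infeasible

The boundaries v = 0 and 4u + 5v = 232 meet at (58, 0), but that point violates 7u + 9v ≤ -121. Every candidate vertex is excluded by some other constraint, so the feasible region is empty.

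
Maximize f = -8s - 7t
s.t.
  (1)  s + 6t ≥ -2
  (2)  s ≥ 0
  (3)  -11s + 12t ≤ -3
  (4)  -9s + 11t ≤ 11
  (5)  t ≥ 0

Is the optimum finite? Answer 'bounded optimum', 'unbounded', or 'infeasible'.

Corner points and f = -8s - 7t:
  (165/13, 148/13) → f = -2356/13
  (3/11, 0) → f = -24/11
The feasible region has finitely many vertices and no improving ray; the maximum is -24/11 at (3/11, 0).

bounded optimum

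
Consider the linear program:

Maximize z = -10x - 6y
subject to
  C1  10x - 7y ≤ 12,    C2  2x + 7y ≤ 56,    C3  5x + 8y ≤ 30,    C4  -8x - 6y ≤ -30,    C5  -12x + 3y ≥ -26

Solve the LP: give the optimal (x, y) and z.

Corner points and z = -10x - 6y:
  (306/115, 48/23) → z = -900/23
  (141/58, 51/29) → z = -1011/29
  (30/17, 45/17) → z = -570/17

x = 30/17, y = 45/17, maximum z = -570/17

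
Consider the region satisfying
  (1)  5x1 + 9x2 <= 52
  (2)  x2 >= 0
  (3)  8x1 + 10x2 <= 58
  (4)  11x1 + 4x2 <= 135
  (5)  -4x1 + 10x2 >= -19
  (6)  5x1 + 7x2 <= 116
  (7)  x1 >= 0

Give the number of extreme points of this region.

Intersecting each pair of boundary lines and keeping only the points that satisfy every inequality leaves:
  (1/11, 63/11)
  (0, 52/9)
  (19/4, 0)
  (0, 0)
  (77/12, 2/3)

5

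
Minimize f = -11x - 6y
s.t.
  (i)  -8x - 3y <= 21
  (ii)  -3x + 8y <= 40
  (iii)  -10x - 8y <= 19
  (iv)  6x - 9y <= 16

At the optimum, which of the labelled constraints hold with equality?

(ii) and (iv)

Extreme points and f = -11x - 6y:
  (-288/73, 257/73) → f = 1626/73
  (-111/34, 29/17) → f = 873/34
  (488/21, 96/7) → f = -7096/21
  (-43/138, -137/69) → f = 2117/138

The minimum is at (488/21, 96/7). Substituting into each constraint, equality holds for (ii) and (iv); the remaining constraints have slack.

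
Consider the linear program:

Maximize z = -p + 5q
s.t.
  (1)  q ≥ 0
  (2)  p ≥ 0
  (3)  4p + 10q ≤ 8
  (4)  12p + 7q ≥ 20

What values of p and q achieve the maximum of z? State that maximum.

p = 36/23, q = 4/23, maximum z = -16/23

Vertices and z = -p + 5q:
  (2, 0) → z = -2
  (5/3, 0) → z = -5/3
  (36/23, 4/23) → z = -16/23

At the optimal vertex, 4p + 10q = 8 and 12p + 7q = 20.
Solving simultaneously gives p = 36/23, q = 4/23.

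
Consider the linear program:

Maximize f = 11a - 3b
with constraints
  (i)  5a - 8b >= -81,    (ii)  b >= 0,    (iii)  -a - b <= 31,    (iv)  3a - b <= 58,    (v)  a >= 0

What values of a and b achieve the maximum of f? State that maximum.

Extreme points and f = 11a - 3b:
  (545/19, 533/19) → f = 4396/19
  (0, 81/8) → f = -243/8
  (58/3, 0) → f = 638/3
  (0, 0) → f = 0

a = 545/19, b = 533/19, maximum f = 4396/19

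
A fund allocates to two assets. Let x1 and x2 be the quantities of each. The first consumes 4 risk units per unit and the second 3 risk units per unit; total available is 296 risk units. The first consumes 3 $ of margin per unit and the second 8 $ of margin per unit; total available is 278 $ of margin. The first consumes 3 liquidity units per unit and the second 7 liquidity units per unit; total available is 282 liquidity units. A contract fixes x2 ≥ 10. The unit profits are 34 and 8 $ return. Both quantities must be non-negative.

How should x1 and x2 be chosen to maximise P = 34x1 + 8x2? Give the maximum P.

x1 = 66, x2 = 10, maximum P = 2324

Vertices and P = 34x1 + 8x2:
  (0, 139/4) → P = 278
  (0, 10) → P = 80
  (66, 10) → P = 2324

At the optimal vertex, 3x1 + 8x2 = 278 and x2 = 10.
Solving simultaneously gives x1 = 66, x2 = 10.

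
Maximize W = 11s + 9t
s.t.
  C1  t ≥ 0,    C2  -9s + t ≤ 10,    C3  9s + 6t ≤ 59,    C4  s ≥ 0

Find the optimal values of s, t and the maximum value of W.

Extreme points and W = 11s + 9t:
  (59/9, 0) → W = 649/9
  (0, 0) → W = 0
  (0, 59/6) → W = 177/2

The optimum lies where 9s + 6t = 59 and s = 0.
Solving simultaneously gives s = 0, t = 59/6.

s = 0, t = 59/6, maximum W = 177/2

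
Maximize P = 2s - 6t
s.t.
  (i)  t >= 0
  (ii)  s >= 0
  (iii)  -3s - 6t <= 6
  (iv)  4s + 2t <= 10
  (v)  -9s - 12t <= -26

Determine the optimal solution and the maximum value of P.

s = 34/15, t = 7/15, maximum P = 26/15

Vertices and P = 2s - 6t:
  (0, 5) → P = -30
  (0, 13/6) → P = -13
  (34/15, 7/15) → P = 26/15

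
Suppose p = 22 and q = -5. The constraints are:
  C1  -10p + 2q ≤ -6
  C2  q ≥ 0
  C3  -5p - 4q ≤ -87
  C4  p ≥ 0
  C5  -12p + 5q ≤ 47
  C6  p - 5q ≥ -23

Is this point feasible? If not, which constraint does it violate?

Constraint C2: q = -5, which is not ≥ 0. All other constraints are satisfied.

not feasible — violates C2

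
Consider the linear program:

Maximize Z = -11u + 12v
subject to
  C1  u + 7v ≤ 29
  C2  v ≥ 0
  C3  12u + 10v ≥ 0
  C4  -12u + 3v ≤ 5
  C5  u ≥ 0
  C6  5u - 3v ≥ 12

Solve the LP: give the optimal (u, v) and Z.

u = 9/2, v = 7/2, maximum Z = -15/2

Corner points and Z = -11u + 12v:
  (29, 0) → Z = -319
  (9/2, 7/2) → Z = -15/2
  (12/5, 0) → Z = -132/5

The optimum lies where u + 7v = 29 and 5u - 3v = 12.
Solving simultaneously gives u = 9/2, v = 7/2.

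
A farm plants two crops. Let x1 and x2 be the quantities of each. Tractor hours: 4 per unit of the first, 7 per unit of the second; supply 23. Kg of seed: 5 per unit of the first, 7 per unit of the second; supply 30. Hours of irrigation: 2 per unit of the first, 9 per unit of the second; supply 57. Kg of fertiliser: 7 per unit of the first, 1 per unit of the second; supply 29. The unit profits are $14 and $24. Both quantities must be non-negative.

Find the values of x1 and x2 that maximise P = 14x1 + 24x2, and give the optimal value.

Feasible corners and P = 14x1 + 24x2:
  (0, 0) → P = 0
  (0, 23/7) → P = 552/7
  (29/7, 0) → P = 58
  (4, 1) → P = 80

At the optimal vertex, 4x1 + 7x2 = 23 and 7x1 + x2 = 29.
Solving simultaneously gives x1 = 4, x2 = 1.

x1 = 4, x2 = 1, maximum P = 80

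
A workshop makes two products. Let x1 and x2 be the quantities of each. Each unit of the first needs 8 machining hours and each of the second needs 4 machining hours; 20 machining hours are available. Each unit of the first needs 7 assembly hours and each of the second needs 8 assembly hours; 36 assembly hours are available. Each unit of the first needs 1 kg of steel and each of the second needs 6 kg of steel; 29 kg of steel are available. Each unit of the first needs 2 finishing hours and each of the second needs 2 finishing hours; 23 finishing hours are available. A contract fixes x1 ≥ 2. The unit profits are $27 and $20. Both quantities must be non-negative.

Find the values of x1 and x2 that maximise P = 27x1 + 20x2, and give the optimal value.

x1 = 2, x2 = 1, maximum P = 74

Vertices and P = 27x1 + 20x2:
  (5/2, 0) → P = 135/2
  (2, 0) → P = 54
  (2, 1) → P = 74

The optimum lies where 8x1 + 4x2 = 20 and x1 = 2.
Solving simultaneously gives x1 = 2, x2 = 1.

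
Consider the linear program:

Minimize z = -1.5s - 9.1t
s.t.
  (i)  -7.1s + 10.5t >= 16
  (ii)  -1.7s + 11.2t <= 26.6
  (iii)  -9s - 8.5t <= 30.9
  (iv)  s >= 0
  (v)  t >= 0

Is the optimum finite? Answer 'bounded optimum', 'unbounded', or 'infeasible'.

bounded optimum

Vertices and z = -1.5s - 9.1t:
  (1430/881, 16166/6167) → z = -115804/4405
  (0, 32/21) → z = -208/15
  (0, 2.375) → z = -21.6125
The feasible region has finitely many vertices and no improving ray; the minimum is -115804/4405 at (1430/881, 16166/6167).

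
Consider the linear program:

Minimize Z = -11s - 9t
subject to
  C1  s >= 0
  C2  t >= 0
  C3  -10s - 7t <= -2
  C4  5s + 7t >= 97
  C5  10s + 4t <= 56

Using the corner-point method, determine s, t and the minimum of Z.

Extreme points and Z = -11s - 9t:
  (0, 97/7) → Z = -873/7
  (0, 14) → Z = -126
  (2/25, 69/5) → Z = -3127/25

s = 0, t = 14, minimum Z = -126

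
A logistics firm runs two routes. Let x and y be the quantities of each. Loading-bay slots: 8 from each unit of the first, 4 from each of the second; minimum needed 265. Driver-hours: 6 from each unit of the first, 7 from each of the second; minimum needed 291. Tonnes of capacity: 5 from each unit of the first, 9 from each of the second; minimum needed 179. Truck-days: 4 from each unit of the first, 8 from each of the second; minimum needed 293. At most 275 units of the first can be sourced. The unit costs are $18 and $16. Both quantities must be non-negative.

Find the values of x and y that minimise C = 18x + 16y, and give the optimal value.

x = 79/4, y = 107/4, minimum C = 1567/2

Corner points and C = 18x + 16y:
  (0, 265/4) → C = 1060
  (293/4, 0) → C = 2637/2
  (275, 0) → C = 4950
  (79/4, 107/4) → C = 1567/2
The feasible region is unbounded (it extends along (0, 1)), but C strictly increases along every unbounded feasible direction, so there is no improving ray and the minimum is attained at a vertex.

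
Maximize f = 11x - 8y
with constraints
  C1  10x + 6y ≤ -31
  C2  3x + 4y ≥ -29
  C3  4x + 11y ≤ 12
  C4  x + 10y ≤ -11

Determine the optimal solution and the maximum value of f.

x = 25/11, y = -197/22, maximum f = 1063/11

Corner points and f = 11x - 8y:
  (25/11, -197/22) → f = 1063/11
  (-122/47, -79/94) → f = -1026/47
  (-123/13, -2/13) → f = -1337/13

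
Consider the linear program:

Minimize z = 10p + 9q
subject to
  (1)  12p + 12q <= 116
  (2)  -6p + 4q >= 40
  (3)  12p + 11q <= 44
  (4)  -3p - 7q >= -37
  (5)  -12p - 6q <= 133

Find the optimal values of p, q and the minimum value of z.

Feasible corners and z = 10p + 9q:
  (-22/9, 19/3) → z = 293/9
  (-193/21, -53/14) → z = -5291/42
  (-1153/66, 281/22) → z = -3943/66

p = -193/21, q = -53/14, minimum z = -5291/42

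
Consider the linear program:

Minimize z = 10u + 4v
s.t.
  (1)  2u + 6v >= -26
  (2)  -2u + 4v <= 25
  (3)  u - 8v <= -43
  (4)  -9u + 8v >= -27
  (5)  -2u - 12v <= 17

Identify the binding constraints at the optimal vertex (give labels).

Corner points and z = 10u + 4v:
  (-7/3, 61/12) → z = -3
  (77/5, 279/20) → z = 1049/5
  (35/4, 207/32) → z = 907/8

The minimum is at (-7/3, 61/12). Substituting into each constraint, equality holds for (2) and (3); the remaining constraints have slack.

(2) and (3)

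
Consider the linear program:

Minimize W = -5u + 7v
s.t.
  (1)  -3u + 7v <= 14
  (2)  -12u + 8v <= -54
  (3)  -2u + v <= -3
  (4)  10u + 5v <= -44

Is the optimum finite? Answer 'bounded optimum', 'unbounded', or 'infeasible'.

From the feasible point (-15/2, -18), moving in the direction (-1, -2) keeps every constraint satisfied while W decreases without bound.

unbounded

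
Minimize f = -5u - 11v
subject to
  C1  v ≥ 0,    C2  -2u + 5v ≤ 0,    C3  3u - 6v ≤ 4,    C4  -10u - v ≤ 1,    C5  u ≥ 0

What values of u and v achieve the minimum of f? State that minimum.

u = 20/3, v = 8/3, minimum f = -188/3

Feasible corners and f = -5u - 11v:
  (0, 0) → f = 0
  (4/3, 0) → f = -20/3
  (20/3, 8/3) → f = -188/3

The binding constraints are -2u + 5v = 0 and 3u - 6v = 4.
Solving simultaneously gives u = 20/3, v = 8/3.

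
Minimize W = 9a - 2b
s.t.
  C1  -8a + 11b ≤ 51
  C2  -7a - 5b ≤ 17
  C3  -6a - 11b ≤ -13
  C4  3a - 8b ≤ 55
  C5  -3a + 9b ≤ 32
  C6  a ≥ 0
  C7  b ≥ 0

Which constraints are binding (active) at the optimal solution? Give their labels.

Corner points and W = 9a - 2b:
  (0, 13/11) → W = -26/11
  (13/6, 0) → W = 39/2
  (751/3, 87) → W = 2079
  (55/3, 0) → W = 165
  (0, 32/9) → W = -64/9

The minimum is at (0, 32/9). Substituting into each constraint, equality holds for C5 and C6; the remaining constraints have slack.

C5 and C6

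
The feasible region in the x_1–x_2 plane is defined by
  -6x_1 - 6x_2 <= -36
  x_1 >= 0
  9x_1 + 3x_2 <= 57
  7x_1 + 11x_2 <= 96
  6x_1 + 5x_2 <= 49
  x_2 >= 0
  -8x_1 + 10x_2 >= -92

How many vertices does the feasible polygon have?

6

Intersecting each pair of boundary lines and keeping only the points that satisfy every inequality leaves:
  (0, 6)
  (6, 0)
  (0, 96/11)
  (46/9, 11/3)
  (19/3, 0)
  (59/31, 233/31)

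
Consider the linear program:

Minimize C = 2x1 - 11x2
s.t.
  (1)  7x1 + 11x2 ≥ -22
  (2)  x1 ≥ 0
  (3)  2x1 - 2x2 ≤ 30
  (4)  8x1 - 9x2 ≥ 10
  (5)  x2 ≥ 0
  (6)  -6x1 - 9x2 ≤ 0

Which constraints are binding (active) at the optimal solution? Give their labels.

Feasible corners and C = 2x1 - 11x2:
  (125, 110) → C = -960
  (15, 0) → C = 30
  (5/4, 0) → C = 5/2

The minimum is at (125, 110). Substituting into each constraint, equality holds for (3) and (4); the remaining constraints have slack.

(3) and (4)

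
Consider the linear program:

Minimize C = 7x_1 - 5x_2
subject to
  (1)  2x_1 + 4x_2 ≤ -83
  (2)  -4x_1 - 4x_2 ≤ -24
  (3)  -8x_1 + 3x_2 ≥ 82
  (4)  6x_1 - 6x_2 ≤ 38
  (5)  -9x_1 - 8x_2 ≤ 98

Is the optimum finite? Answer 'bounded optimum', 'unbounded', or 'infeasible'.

infeasible

The boundaries -4x_1 - 4x_2 = -24 and -8x_1 + 3x_2 = 82 meet at (-64/11, 130/11), but that point violates 2x_1 + 4x_2 ≤ -83. Every candidate vertex is excluded by some other constraint, so the feasible region is empty.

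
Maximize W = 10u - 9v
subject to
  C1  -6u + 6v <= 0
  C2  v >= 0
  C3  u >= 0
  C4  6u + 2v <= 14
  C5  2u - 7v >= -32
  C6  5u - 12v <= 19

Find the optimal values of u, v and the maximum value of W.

The binding constraints are v = 0 and 6u + 2v = 14.
Solving simultaneously gives u = 7/3, v = 0.

u = 7/3, v = 0, maximum W = 70/3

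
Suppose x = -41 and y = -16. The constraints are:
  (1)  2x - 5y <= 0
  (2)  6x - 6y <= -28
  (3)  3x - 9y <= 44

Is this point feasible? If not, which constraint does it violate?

(1): -2 ≤ 0 ✓
(2): -150 ≤ -28 ✓
(3): 21 ≤ 44 ✓

feasible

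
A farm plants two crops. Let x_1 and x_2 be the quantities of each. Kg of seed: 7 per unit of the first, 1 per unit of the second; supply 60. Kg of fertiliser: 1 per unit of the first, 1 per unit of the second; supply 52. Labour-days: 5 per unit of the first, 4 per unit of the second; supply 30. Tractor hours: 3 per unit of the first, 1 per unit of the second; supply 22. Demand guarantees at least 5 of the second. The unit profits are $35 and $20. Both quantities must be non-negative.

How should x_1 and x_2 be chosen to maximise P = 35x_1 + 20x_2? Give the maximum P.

Vertices and P = 35x_1 + 20x_2:
  (0, 15/2) → P = 150
  (0, 5) → P = 100
  (2, 5) → P = 170

x_1 = 2, x_2 = 5, maximum P = 170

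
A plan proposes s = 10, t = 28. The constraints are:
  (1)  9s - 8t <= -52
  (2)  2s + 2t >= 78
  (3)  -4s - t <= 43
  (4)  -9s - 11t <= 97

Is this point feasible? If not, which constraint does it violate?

Constraint (2): 2s + 2t = 76, which is not ≥ 78. All other constraints are satisfied.

not feasible — violates (2)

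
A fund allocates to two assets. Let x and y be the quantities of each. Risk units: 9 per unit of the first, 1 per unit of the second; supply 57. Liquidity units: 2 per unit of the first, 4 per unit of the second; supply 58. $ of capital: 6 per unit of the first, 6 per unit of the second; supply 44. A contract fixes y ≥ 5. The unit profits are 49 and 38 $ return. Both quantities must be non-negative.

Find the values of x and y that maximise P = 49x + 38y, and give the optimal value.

Vertices and P = 49x + 38y:
  (0, 22/3) → P = 836/3
  (0, 5) → P = 190
  (7/3, 5) → P = 913/3

x = 7/3, y = 5, maximum P = 913/3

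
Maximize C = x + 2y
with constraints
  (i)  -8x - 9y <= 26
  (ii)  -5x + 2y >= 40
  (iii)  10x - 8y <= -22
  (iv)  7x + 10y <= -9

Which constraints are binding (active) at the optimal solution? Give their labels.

(i) and (iv)

Feasible corners and C = x + 2y:
  (-412/61, 190/61) → C = -32/61
  (-179/17, 110/17) → C = 41/17
  (-209/32, 235/64) → C = 13/16

The maximum is at (-179/17, 110/17). Substituting into each constraint, equality holds for (i) and (iv); the remaining constraints have slack.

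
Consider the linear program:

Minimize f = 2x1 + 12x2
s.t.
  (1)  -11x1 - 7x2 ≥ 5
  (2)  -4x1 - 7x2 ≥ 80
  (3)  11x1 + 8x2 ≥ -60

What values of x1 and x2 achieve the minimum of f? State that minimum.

Feasible corners and f = 2x1 + 12x2:
  (75/7, -860/49) → f = -9270/49
  (380/11, -55) → f = -6500/11
  (44/9, -128/9) → f = -1448/9

The optimum lies where -11x1 - 7x2 = 5 and 11x1 + 8x2 = -60.
Solving simultaneously gives x1 = 380/11, x2 = -55.

x1 = 380/11, x2 = -55, minimum f = -6500/11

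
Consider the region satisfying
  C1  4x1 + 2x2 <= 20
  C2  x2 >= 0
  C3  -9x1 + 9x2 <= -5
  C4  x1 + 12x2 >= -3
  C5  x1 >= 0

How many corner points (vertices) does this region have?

3

Intersecting each pair of boundary lines and keeping only the points that satisfy every inequality leaves:
  (5, 0)
  (95/27, 80/27)
  (5/9, 0)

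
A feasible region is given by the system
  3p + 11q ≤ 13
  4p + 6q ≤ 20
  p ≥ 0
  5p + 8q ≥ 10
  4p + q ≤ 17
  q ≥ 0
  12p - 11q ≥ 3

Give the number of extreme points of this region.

5

Of the 21 pairwise boundary intersections, those satisfying every inequality are:
  (174/41, 1/41)
  (16/15, 49/55)
  (2, 0)
  (134/151, 105/151)
  (17/4, 0)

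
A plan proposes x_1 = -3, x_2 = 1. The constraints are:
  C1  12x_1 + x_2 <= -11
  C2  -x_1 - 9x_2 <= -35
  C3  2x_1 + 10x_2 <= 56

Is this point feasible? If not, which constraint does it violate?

not feasible — violates C2

Constraint C2: -x_1 - 9x_2 = -6, which is not ≤ -35. All other constraints are satisfied.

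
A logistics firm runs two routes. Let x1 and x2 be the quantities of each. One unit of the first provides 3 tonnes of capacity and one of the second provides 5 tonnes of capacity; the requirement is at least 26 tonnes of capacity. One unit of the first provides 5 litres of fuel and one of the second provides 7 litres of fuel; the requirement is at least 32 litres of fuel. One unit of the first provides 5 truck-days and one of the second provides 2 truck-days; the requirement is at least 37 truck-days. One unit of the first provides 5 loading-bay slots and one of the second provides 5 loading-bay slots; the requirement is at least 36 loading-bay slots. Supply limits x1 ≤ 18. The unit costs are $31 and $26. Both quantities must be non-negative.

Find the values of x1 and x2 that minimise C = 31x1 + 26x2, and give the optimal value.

x1 = 7, x2 = 1, minimum C = 243

Vertices and C = 31x1 + 26x2:
  (0, 37/2) → C = 481
  (26/3, 0) → C = 806/3
  (18, 0) → C = 558
  (7, 1) → C = 243
The feasible region is unbounded (it extends along (0, 1)), but C strictly increases along every unbounded feasible direction, so there is no improving ray and the minimum is attained at a vertex.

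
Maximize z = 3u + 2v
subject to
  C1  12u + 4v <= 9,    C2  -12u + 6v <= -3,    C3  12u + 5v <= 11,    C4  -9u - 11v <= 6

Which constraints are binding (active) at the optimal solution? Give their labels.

Vertices and z = 3u + 2v:
  (11/20, 3/5) → z = 57/20
  (41/32, -51/32) → z = 21/32
  (-1/62, -33/62) → z = -69/62

The maximum is at (11/20, 3/5). Substituting into each constraint, equality holds for C1 and C2; the remaining constraints have slack.

C1 and C2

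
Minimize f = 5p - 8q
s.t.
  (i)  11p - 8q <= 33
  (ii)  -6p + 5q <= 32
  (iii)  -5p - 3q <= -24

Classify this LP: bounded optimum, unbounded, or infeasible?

bounded optimum

Vertices and f = 5p - 8q:
  (421/7, 550/7) → f = -2295/7
  (291/73, 99/73) → f = 663/73
  (24/43, 304/43) → f = -2312/43
The feasible region has finitely many vertices and no improving ray; the minimum is -2295/7 at (421/7, 550/7).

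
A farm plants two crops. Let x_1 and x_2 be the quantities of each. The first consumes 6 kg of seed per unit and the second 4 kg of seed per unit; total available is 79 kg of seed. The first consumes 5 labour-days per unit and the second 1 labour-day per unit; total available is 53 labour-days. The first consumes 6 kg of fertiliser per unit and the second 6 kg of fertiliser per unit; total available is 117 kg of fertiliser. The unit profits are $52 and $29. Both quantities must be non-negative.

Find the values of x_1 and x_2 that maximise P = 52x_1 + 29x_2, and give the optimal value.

x_1 = 19/2, x_2 = 11/2, maximum P = 1307/2

Vertices and P = 52x_1 + 29x_2:
  (0, 0) → P = 0
  (0, 39/2) → P = 1131/2
  (53/5, 0) → P = 2756/5
  (19/2, 11/2) → P = 1307/2
  (1/2, 19) → P = 577

The binding constraints are 6x_1 + 4x_2 = 79 and 5x_1 + x_2 = 53.
Solving simultaneously gives x_1 = 19/2, x_2 = 11/2.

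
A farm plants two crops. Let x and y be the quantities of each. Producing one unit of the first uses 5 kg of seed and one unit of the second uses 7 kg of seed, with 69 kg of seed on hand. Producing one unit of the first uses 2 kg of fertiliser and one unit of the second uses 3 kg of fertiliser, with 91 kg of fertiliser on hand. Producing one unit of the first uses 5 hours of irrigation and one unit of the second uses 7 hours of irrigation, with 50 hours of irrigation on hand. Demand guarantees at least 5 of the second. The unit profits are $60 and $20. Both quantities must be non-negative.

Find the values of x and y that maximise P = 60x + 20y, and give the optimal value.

x = 3, y = 5, maximum P = 280

Vertices and P = 60x + 20y:
  (0, 50/7) → P = 1000/7
  (0, 5) → P = 100
  (3, 5) → P = 280

The optimum lies where 5x + 7y = 50 and y = 5.
Solving simultaneously gives x = 3, y = 5.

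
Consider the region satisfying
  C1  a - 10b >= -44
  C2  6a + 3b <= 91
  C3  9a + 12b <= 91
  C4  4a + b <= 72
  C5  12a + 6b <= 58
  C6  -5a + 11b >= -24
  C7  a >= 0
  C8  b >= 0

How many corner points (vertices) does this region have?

Of the 27 pairwise boundary intersections, those satisfying every inequality are:
  (158/63, 293/63)
  (0, 22/5)
  (391/81, 1/81)
  (24/5, 0)
  (0, 0)

5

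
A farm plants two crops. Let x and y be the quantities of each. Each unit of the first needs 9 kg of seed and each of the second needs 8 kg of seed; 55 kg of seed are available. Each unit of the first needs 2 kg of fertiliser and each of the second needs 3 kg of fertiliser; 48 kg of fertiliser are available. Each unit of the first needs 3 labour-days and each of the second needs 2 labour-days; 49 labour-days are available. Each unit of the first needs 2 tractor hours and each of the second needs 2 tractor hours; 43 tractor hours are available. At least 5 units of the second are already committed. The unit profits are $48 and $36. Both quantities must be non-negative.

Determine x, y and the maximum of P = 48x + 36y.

x = 5/3, y = 5, maximum P = 260

Feasible corners and P = 48x + 36y:
  (0, 55/8) → P = 495/2
  (0, 5) → P = 180
  (5/3, 5) → P = 260

The binding constraints are 9x + 8y = 55 and y = 5.
Solving simultaneously gives x = 5/3, y = 5.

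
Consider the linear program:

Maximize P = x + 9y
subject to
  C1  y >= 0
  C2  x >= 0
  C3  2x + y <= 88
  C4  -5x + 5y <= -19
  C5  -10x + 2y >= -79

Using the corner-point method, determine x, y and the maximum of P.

The optimum lies where -5x + 5y = -19 and -10x + 2y = -79.
Solving simultaneously gives x = 357/40, y = 41/8.

x = 357/40, y = 41/8, maximum P = 1101/20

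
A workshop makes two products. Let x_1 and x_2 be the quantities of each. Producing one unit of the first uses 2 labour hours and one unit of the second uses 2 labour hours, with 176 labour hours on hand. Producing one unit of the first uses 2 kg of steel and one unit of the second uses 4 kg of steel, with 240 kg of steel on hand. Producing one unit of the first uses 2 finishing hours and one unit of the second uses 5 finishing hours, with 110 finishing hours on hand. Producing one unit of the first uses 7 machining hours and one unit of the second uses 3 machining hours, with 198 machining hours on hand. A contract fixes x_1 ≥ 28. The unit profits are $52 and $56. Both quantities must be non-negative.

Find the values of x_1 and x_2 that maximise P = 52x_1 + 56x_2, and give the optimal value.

x_1 = 28, x_2 = 2/3, maximum P = 4480/3

Corner points and P = 52x_1 + 56x_2:
  (198/7, 0) → P = 10296/7
  (28, 0) → P = 1456
  (28, 2/3) → P = 4480/3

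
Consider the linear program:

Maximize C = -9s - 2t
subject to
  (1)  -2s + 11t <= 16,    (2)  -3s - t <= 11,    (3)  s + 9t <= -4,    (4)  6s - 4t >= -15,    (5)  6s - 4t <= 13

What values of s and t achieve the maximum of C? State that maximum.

s = -59/18, t = -7/6, maximum C = 191/6

Extreme points and C = -9s - 2t:
  (-59/18, -7/6) → C = 191/6
  (-31/18, -35/6) → C = 163/6
  (-151/58, -9/58) → C = 1377/58
  (101/58, -37/58) → C = -835/58

The optimum lies where -3s - t = 11 and 6s - 4t = -15.
Solving simultaneously gives s = -59/18, t = -7/6.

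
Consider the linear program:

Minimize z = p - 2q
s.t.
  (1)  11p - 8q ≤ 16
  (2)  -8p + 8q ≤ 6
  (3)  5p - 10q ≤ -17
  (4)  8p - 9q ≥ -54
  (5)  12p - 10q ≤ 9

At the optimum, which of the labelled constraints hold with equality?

Extreme points and z = p - 2q:
  (22/3, 97/12) → z = -53/6
  (44/7, 93/14) → z = -7
  (19/10, 53/20) → z = -17/5
  (26/7, 249/70) → z = -17/5

The minimum is at (22/3, 97/12). Substituting into each constraint, equality holds for (1) and (2); the remaining constraints have slack.

(1) and (2)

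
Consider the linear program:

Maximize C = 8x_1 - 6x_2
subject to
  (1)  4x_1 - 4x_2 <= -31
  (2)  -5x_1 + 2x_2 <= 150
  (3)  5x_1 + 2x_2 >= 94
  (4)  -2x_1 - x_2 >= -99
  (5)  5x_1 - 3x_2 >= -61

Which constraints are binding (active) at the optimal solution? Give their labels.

Corner points and C = 8x_1 - 6x_2:
  (157/14, 531/28) → C = -337/14
  (365/12, 229/6) → C = 43/3
  (32/5, 31) → C = -674/5
  (236/11, 617/11) → C = -1814/11

The maximum is at (365/12, 229/6). Substituting into each constraint, equality holds for (1) and (4); the remaining constraints have slack.

(1) and (4)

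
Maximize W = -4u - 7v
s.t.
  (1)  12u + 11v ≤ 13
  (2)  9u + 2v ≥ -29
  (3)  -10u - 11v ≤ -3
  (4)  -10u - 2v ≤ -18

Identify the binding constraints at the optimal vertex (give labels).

Feasible corners and W = -4u - 7v:
  (5, -47/11) → W = 109/11
  (2, -1) → W = -1
  (32/15, -5/3) → W = 47/15

The maximum is at (5, -47/11). Substituting into each constraint, equality holds for (1) and (3); the remaining constraints have slack.

(1) and (3)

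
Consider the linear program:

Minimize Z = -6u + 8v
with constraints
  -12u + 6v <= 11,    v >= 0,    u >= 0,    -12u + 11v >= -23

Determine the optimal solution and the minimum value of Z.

Vertices and Z = -6u + 8v:
  (0, 11/6) → Z = 44/3
  (0, 0) → Z = 0
  (23/12, 0) → Z = -23/2
The feasible region is unbounded (it extends along (1, 2), (11, 12)), but Z strictly increases along every unbounded feasible direction, so there is no improving ray and the minimum is attained at a vertex.

The optimum lies where v = 0 and -12u + 11v = -23.
Solving simultaneously gives u = 23/12, v = 0.

u = 23/12, v = 0, minimum Z = -23/2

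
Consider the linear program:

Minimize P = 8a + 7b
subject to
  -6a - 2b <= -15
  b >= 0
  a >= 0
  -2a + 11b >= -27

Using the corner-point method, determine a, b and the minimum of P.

Corner points and P = 8a + 7b:
  (5/2, 0) → P = 20
  (0, 15/2) → P = 105/2
  (27/2, 0) → P = 108
The feasible region is unbounded (it extends along (0, 1), (11, 2)), but P strictly increases along every unbounded feasible direction, so there is no improving ray and the minimum is attained at a vertex.

a = 5/2, b = 0, minimum P = 20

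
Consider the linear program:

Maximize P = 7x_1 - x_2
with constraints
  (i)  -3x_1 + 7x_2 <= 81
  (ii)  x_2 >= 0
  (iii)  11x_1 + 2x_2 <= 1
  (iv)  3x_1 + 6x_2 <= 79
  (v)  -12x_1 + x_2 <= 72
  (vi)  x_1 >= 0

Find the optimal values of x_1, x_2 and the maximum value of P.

x_1 = 1/11, x_2 = 0, maximum P = 7/11

Feasible corners and P = 7x_1 - x_2:
  (1/11, 0) → P = 7/11
  (0, 0) → P = 0
  (0, 1/2) → P = -1/2

The optimum lies where x_2 = 0 and 11x_1 + 2x_2 = 1.
Solving simultaneously gives x_1 = 1/11, x_2 = 0.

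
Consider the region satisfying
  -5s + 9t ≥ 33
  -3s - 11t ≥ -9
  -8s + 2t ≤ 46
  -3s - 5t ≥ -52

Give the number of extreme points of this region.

3

Pairwise boundary intersections that survive every other constraint:
  (-141/41, 72/41)
  (-174/31, 17/31)
  (-244/47, 105/47)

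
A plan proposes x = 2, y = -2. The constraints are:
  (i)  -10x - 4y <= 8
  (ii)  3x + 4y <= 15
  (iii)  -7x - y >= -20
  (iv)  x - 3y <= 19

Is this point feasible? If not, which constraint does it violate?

(i): -12 ≤ 8 ✓
(ii): -2 ≤ 15 ✓
(iii): -12 ≥ -20 ✓
(iv): 8 ≤ 19 ✓

feasible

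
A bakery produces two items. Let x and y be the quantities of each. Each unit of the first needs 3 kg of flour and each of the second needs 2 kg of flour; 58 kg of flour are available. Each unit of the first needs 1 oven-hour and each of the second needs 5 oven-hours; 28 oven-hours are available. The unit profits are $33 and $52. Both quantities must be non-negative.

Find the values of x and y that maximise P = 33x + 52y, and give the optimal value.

x = 18, y = 2, maximum P = 698

Extreme points and P = 33x + 52y:
  (0, 0) → P = 0
  (0, 28/5) → P = 1456/5
  (58/3, 0) → P = 638
  (18, 2) → P = 698

The binding constraints are 3x + 2y = 58 and x + 5y = 28.
Solving simultaneously gives x = 18, y = 2.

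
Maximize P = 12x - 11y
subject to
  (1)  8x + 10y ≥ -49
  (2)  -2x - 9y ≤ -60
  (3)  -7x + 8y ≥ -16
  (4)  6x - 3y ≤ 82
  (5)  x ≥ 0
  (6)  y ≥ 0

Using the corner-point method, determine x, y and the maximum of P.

Corner points and P = 12x - 11y:
  (624/79, 388/79) → P = 3220/79
  (0, 20/3) → P = -220/3
  (608/27, 478/27) → P = 2038/27
The feasible region is unbounded (it extends along (0, 1), (1, 2)), but P strictly decreases along every unbounded feasible direction, so there is no improving ray and the maximum is attained at a vertex.

x = 608/27, y = 478/27, maximum P = 2038/27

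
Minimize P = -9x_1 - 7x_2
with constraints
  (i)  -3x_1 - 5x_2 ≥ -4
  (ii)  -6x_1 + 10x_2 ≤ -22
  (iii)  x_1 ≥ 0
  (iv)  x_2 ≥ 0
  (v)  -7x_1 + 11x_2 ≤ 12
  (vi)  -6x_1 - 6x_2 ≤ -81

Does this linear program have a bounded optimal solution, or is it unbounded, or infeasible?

The boundaries -3x_1 - 5x_2 = -4 and -6x_1 - 6x_2 = -81 meet at (127/4, -73/4), but that point violates x_2 ≥ 0. Every candidate vertex is excluded by some other constraint, so the feasible region is empty.

infeasible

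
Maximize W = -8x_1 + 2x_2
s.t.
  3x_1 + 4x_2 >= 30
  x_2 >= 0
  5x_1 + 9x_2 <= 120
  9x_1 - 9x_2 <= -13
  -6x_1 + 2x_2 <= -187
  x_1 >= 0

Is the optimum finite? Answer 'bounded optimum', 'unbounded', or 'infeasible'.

The boundaries 3x_1 + 4x_2 = 30 and 9x_1 - 9x_2 = -13 meet at (218/63, 103/21), but that point violates -6x_1 + 2x_2 ≤ -187. Every candidate vertex is excluded by some other constraint, so the feasible region is empty.

infeasible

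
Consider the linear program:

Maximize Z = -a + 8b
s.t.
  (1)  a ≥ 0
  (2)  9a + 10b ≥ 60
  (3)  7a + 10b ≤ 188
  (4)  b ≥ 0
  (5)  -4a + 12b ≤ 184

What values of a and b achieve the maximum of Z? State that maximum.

a = 104/31, b = 510/31, maximum Z = 3976/31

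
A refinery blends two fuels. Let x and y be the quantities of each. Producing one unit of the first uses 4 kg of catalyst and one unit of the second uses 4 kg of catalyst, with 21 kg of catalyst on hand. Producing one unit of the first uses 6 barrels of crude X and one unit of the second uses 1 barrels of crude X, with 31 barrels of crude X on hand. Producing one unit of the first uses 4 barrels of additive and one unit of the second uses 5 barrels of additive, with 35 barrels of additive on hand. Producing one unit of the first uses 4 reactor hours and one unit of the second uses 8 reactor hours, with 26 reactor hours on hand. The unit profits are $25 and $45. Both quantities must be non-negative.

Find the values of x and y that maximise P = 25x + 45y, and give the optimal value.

x = 4, y = 5/4, maximum P = 625/4

Corner points and P = 25x + 45y:
  (0, 0) → P = 0
  (0, 13/4) → P = 585/4
  (31/6, 0) → P = 775/6
  (103/20, 1/10) → P = 533/4
  (4, 5/4) → P = 625/4

At the optimal vertex, 4x + 4y = 21 and 4x + 8y = 26.
Solving simultaneously gives x = 4, y = 5/4.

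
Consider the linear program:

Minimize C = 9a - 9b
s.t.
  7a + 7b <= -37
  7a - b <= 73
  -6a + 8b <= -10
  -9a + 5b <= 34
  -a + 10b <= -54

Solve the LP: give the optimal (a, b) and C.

Extreme points and C = 9a - 9b:
  (237/28, -55/4) → C = 2799/14
  (8/77, -415/77) → C = 3807/77
  (-23/3, -7) → C = -6
  (-83/13, -157/26) → C = -81/26
The feasible region is unbounded (it extends along (-5, -9), (-1, -7)), but C strictly increases along every unbounded feasible direction, so there is no improving ray and the minimum is attained at a vertex.

The binding constraints are -6a + 8b = -10 and -9a + 5b = 34.
Solving simultaneously gives a = -23/3, b = -7.

a = -23/3, b = -7, minimum C = -6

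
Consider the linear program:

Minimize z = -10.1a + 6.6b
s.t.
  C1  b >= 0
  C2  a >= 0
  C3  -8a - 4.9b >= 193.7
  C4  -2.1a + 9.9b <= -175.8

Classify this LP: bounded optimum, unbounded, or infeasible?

The boundaries b = 0 and -2.1a + 9.9b = -175.8 meet at (586/7, 0), but that point violates -8a - 4.9b ≥ 193.7. Every candidate vertex is excluded by some other constraint, so the feasible region is empty.

infeasible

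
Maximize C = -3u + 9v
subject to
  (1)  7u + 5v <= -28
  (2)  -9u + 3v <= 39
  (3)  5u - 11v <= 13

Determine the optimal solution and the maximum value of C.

u = -93/22, v = 7/22, maximum C = 171/11

The binding constraints are 7u + 5v = -28 and -9u + 3v = 39.
Solving simultaneously gives u = -93/22, v = 7/22.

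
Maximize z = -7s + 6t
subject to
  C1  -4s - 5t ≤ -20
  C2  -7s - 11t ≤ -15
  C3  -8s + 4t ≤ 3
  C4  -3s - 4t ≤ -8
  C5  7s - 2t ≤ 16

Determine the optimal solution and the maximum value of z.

Corner points and z = -7s + 6t:
  (65/56, 43/14) → z = 577/56
  (120/43, 76/43) → z = -384/43
  (35/6, 149/12) → z = 101/3

At the optimal vertex, -8s + 4t = 3 and 7s - 2t = 16.
Solving simultaneously gives s = 35/6, t = 149/12.

s = 35/6, t = 149/12, maximum z = 101/3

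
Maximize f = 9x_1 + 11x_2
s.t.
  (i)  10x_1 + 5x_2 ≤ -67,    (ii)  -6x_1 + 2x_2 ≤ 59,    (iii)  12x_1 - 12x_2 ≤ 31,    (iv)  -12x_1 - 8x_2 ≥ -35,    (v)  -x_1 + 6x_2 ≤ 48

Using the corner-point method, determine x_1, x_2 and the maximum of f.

Feasible corners and f = 9x_1 + 11x_2:
  (-429/50, 94/25) → f = -1793/50
  (-649/180, -557/90) → f = -3619/36
  (-385/24, -149/8) → f = -1397/4

x_1 = -429/50, x_2 = 94/25, maximum f = -1793/50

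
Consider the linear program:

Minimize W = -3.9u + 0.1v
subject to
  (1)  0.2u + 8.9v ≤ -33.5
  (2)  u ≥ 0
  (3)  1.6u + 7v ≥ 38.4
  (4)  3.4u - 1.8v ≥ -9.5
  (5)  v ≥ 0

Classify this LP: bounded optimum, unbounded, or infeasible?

infeasible

The boundaries 0.2u + 8.9v = -33.5 and 1.6u + 7v = 38.4 meet at (28813/642, -1532/321), but that point violates v ≥ 0. Every candidate vertex is excluded by some other constraint, so the feasible region is empty.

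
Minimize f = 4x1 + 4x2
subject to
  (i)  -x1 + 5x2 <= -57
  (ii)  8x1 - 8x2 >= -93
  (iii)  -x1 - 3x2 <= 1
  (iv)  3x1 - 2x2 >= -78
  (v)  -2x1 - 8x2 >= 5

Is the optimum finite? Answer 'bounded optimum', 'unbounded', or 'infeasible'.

Corner points and f = 4x1 + 4x2:
  (83/4, -29/4) → f = 54
  (431/18, -119/18) → f = 208/3
The feasible region has finitely many vertices and no improving ray; the minimum is 54 at (83/4, -29/4).

bounded optimum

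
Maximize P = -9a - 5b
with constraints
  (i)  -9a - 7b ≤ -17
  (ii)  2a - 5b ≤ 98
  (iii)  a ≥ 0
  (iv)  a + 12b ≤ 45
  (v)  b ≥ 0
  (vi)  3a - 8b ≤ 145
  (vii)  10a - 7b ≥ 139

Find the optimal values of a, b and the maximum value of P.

Corner points and P = -9a - 5b:
  (45, 0) → P = -405
  (1983/127, 311/127) → P = -19402/127
  (139/10, 0) → P = -1251/10

a = 139/10, b = 0, maximum P = -1251/10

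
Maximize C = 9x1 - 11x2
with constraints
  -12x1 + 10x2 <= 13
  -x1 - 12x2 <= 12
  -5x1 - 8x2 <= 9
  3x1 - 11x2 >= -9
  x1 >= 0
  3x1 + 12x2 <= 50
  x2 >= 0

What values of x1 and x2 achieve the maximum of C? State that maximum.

x1 = 50/3, x2 = 0, maximum C = 150

The binding constraints are 3x1 + 12x2 = 50 and x2 = 0.
Solving simultaneously gives x1 = 50/3, x2 = 0.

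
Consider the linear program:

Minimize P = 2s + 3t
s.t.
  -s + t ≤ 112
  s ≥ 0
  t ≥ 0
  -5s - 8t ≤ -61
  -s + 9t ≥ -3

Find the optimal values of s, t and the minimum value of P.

s = 0, t = 61/8, minimum P = 183/8

Extreme points and P = 2s + 3t:
  (0, 112) → P = 336
  (0, 61/8) → P = 183/8
  (573/53, 46/53) → P = 1284/53
The feasible region is unbounded (it extends along (1, 1), (9, 1)), but P strictly increases along every unbounded feasible direction, so there is no improving ray and the minimum is attained at a vertex.

At the optimal vertex, s = 0 and -5s - 8t = -61.
Solving simultaneously gives s = 0, t = 61/8.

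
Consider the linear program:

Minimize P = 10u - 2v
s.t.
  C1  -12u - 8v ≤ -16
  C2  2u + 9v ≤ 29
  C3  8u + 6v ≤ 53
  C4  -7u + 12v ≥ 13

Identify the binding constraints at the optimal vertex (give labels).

C1 and C2

Feasible corners and P = 10u - 2v:
  (-22/23, 79/23) → P = -378/23
  (11/25, 67/50) → P = 43/25
  (77/29, 229/87) → P = 1852/87

The minimum is at (-22/23, 79/23). Substituting into each constraint, equality holds for C1 and C2; the remaining constraints have slack.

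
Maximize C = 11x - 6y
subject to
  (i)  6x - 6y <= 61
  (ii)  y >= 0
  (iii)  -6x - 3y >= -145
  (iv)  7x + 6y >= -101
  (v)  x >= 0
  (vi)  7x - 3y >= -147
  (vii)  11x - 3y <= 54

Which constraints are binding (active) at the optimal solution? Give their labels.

Corner points and C = 11x - 6y:
  (0, 0) → C = 0
  (54/11, 0) → C = 54
  (0, 145/3) → C = -290
  (199/17, 1271/51) → C = -353/17

The maximum is at (54/11, 0). Substituting into each constraint, equality holds for (ii) and (vii); the remaining constraints have slack.

(ii) and (vii)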